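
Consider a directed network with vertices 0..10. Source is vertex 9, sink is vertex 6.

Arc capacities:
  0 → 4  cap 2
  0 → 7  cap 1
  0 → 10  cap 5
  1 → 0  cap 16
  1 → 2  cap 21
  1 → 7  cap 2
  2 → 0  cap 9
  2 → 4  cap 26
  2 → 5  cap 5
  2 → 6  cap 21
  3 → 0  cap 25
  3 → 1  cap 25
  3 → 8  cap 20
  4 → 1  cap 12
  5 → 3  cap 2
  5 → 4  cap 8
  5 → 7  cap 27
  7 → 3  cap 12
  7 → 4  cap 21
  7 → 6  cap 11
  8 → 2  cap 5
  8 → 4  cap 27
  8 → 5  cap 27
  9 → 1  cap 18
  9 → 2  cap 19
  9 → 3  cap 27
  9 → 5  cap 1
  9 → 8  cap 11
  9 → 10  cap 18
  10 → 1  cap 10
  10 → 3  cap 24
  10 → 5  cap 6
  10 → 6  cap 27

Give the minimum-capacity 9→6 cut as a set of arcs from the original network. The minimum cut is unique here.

Min-cut arcs: {(0,10), (2,6), (7,6), (9,10)} (total capacity 55)

augment #1: 9→2→6 push 19
augment #2: 9→10→6 push 18
augment #3: 9→1→2→6 push 2
augment #4: 9→1→7→6 push 2
augment #5: 9→5→7→6 push 1
augment #6: 9→1→0→7→6 push 1
augment #7: 9→1→0→10→6 push 5
augment #8: 9→8→5→7→6 push 7
max flow = 55; residual-reachable set from 9 gives S-side
cut edges (S→T): {(0,10), (2,6), (7,6), (9,10)} total cap 55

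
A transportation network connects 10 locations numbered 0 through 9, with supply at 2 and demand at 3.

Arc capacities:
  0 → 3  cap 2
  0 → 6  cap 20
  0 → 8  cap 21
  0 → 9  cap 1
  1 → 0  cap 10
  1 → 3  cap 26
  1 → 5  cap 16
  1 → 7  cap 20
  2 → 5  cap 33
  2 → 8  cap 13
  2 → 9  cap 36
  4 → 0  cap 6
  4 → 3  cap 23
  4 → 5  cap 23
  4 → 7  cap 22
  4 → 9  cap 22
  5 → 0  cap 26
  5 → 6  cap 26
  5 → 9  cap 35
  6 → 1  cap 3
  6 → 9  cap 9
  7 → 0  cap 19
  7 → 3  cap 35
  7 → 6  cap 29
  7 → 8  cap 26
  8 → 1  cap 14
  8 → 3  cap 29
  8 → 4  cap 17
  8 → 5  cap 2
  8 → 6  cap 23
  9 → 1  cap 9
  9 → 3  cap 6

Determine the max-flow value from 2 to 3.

augment #1: 2→8→3 bottleneck 13, total now 13
augment #2: 2→9→3 bottleneck 6, total now 19
augment #3: 2→5→0→3 bottleneck 2, total now 21
augment #4: 2→9→1→3 bottleneck 9, total now 30
augment #5: 2→5→0→8→3 bottleneck 16, total now 46
augment #6: 2→5→6→1→3 bottleneck 3, total now 49
augment #7: 2→5→0→8→1→3 bottleneck 5, total now 54

Maximum flow value: 54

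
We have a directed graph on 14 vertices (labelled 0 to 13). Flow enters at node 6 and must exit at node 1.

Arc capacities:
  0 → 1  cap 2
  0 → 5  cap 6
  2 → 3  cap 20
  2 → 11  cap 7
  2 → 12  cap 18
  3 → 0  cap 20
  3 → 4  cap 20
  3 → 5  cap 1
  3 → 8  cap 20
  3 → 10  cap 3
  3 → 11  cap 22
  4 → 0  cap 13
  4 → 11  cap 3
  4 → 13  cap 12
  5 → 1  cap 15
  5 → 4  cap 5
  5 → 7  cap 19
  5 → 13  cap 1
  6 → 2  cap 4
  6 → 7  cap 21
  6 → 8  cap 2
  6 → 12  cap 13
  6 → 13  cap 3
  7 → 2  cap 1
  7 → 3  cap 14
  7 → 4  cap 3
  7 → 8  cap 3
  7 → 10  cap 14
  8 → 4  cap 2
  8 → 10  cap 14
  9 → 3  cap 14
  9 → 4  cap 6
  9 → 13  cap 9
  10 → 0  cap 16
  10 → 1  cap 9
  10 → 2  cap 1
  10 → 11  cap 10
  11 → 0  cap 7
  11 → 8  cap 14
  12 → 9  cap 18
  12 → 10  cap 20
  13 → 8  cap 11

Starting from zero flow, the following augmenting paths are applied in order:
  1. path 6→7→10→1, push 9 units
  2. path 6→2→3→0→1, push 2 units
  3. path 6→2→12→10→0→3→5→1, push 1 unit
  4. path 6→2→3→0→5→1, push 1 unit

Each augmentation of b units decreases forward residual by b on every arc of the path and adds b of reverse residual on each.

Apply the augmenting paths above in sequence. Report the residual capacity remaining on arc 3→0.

Residual capacity of (3,0): 18

after path 1 (6→7→10→1, push 9): res(3,0)=20
after path 2 (6→2→3→0→1, push 2): res(3,0)=18
after path 3 (6→2→12→10→0→3→5→1, push 1): res(3,0)=19
after path 4 (6→2→3→0→5→1, push 1): res(3,0)=18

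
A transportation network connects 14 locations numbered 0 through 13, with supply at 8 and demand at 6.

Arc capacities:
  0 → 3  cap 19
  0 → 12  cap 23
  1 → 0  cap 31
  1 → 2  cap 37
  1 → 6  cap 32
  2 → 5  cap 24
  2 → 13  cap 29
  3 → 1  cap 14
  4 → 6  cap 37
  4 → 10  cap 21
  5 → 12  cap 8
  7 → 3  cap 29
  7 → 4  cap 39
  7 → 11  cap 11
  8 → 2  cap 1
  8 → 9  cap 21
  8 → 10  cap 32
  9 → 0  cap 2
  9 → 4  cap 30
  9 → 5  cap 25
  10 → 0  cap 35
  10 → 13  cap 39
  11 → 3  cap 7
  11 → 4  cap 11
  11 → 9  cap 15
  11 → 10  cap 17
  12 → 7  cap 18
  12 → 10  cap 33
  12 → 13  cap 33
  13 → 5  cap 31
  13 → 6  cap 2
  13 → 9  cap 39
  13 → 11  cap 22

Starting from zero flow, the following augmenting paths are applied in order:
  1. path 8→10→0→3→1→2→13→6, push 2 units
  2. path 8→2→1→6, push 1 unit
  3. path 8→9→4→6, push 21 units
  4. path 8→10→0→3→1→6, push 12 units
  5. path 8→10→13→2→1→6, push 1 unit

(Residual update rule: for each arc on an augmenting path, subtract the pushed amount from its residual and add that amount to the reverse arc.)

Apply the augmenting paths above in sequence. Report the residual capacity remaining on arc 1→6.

Residual capacity of (1,6): 18

after path 1 (8→10→0→3→1→2→13→6, push 2): res(1,6)=32
after path 2 (8→2→1→6, push 1): res(1,6)=31
after path 3 (8→9→4→6, push 21): res(1,6)=31
after path 4 (8→10→0→3→1→6, push 12): res(1,6)=19
after path 5 (8→10→13→2→1→6, push 1): res(1,6)=18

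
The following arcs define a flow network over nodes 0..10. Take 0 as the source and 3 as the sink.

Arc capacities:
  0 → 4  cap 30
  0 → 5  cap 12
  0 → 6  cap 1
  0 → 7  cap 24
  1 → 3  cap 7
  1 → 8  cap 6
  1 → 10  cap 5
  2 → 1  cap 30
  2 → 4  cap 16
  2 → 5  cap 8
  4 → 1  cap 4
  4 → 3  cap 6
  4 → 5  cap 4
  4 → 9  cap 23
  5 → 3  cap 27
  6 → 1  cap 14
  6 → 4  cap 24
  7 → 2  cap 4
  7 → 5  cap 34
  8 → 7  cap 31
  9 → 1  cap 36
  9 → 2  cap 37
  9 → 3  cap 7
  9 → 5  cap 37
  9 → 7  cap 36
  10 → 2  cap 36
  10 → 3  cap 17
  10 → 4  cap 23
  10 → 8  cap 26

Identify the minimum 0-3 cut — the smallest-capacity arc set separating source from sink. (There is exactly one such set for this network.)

Min-cut arcs: {(1,3), (1,10), (4,3), (5,3), (9,3)} (total capacity 52)

augment #1: 0→4→3 push 6
augment #2: 0→5→3 push 12
augment #3: 0→4→1→3 push 4
augment #4: 0→4→5→3 push 4
augment #5: 0→4→9→3 push 7
augment #6: 0→6→1→3 push 1
augment #7: 0→7→5→3 push 11
augment #8: 0→4→9→1→3 push 2
augment #9: 0→4→9→1→10→3 push 5
max flow = 52; residual-reachable set from 0 gives S-side
cut edges (S→T): {(1,3), (1,10), (4,3), (5,3), (9,3)} total cap 52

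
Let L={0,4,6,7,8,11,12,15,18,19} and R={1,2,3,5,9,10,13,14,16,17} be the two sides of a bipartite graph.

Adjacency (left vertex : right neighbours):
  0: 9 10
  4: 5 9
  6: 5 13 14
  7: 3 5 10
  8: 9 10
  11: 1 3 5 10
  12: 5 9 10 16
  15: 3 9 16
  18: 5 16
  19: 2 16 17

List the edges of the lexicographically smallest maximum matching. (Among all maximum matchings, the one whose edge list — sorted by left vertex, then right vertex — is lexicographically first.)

|M| = 8 (so the lex-smallest maximum matching has 8 edges)
process left vertices in ascending order; for each, take the smallest-labelled available neighbour that still permits 8 edges overall, or leave it unmatched if none does
lex-smallest matching: {0-9, 4-5, 6-13, 7-3, 8-10, 11-1, 12-16, 19-2}

Lex-smallest maximum matching: {(0,9), (4,5), (6,13), (7,3), (8,10), (11,1), (12,16), (19,2)}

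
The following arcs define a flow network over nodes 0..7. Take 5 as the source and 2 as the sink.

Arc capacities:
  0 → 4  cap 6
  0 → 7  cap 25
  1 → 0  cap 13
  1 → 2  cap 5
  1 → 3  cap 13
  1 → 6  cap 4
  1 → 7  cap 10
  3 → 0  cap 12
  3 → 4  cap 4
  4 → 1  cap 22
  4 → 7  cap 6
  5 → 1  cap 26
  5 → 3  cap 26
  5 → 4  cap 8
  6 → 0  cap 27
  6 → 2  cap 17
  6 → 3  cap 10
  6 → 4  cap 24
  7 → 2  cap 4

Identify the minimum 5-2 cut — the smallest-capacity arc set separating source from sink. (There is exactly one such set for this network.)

augment #1: 5→1→2 push 5
augment #2: 5→1→6→2 push 4
augment #3: 5→1→7→2 push 4
max flow = 13; residual-reachable set from 5 gives S-side
cut edges (S→T): {(1,2), (1,6), (7,2)} total cap 13

Min-cut arcs: {(1,2), (1,6), (7,2)} (total capacity 13)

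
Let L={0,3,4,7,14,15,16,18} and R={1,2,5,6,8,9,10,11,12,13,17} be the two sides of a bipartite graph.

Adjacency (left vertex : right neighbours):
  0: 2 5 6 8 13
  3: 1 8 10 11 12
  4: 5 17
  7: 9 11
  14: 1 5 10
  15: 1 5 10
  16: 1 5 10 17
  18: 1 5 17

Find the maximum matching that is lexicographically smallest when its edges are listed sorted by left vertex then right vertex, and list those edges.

Lex-smallest maximum matching: {(0,2), (3,8), (4,5), (7,9), (14,1), (15,10), (16,17)}

|M| = 7 (so the lex-smallest maximum matching has 7 edges)
process left vertices in ascending order; for each, take the smallest-labelled available neighbour that still permits 7 edges overall, or leave it unmatched if none does
lex-smallest matching: {0-2, 3-8, 4-5, 7-9, 14-1, 15-10, 16-17}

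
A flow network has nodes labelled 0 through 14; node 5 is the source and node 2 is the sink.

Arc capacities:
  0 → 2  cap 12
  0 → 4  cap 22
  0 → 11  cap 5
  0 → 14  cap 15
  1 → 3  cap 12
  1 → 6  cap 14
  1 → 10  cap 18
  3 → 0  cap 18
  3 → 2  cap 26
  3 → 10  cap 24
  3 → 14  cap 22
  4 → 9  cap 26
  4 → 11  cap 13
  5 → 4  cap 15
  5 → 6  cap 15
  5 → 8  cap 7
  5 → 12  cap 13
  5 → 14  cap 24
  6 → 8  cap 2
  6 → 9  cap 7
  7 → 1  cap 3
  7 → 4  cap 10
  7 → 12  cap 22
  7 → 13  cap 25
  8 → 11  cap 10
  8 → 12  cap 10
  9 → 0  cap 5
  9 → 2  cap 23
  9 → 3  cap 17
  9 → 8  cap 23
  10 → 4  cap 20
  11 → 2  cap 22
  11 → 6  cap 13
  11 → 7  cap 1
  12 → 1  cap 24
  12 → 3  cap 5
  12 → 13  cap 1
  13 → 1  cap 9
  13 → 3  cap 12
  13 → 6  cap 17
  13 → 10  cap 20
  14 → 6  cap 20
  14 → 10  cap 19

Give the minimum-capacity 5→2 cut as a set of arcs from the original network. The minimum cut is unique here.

augment #1: 5→4→9→2 push 15
augment #2: 5→6→9→2 push 7
augment #3: 5→8→11→2 push 7
augment #4: 5→12→3→2 push 5
augment #5: 5→6→8→11→2 push 2
augment #6: 5→12→1→3→2 push 8
augment #7: 5→14→10→4→9→2 push 1
augment #8: 5→14→10→4→11→2 push 13
augment #9: 5→14→10→4→9→0→2 push 5
max flow = 63; residual-reachable set from 5 gives S-side
cut edges (S→T): {(5,4), (5,8), (5,12), (6,8), (6,9), (14,10)} total cap 63

Min-cut arcs: {(5,4), (5,8), (5,12), (6,8), (6,9), (14,10)} (total capacity 63)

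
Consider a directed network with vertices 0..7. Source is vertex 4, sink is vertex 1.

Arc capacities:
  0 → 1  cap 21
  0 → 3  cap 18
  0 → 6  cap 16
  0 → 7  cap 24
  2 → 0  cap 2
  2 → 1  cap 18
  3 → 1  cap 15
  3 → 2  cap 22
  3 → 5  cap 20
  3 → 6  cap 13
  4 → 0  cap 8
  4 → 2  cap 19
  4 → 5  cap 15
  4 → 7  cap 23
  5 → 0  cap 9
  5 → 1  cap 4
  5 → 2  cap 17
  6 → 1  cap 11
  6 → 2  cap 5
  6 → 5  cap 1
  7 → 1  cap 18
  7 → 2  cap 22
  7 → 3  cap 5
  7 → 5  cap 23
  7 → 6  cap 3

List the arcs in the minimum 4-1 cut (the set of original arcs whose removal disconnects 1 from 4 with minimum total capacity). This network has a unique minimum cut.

Min-cut arcs: {(2,0), (2,1), (4,0), (4,7), (5,0), (5,1)} (total capacity 64)

augment #1: 4→0→1 push 8
augment #2: 4→2→1 push 18
augment #3: 4→5→1 push 4
augment #4: 4→7→1 push 18
augment #5: 4→2→0→1 push 1
augment #6: 4→5→0→1 push 9
augment #7: 4→7→3→1 push 5
augment #8: 4→5→2→0→1 push 1
max flow = 64; residual-reachable set from 4 gives S-side
cut edges (S→T): {(2,0), (2,1), (4,0), (4,7), (5,0), (5,1)} total cap 64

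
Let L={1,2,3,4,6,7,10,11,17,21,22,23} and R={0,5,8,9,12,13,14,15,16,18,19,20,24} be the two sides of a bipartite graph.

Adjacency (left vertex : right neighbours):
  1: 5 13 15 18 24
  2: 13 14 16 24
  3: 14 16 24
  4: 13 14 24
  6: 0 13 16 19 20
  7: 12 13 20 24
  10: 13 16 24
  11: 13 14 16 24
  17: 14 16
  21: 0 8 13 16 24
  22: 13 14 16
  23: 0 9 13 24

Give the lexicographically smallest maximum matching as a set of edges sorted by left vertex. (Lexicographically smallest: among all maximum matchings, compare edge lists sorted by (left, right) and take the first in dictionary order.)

Lex-smallest maximum matching: {(1,5), (2,13), (3,14), (4,24), (6,0), (7,12), (10,16), (21,8), (23,9)}

|M| = 9 (so the lex-smallest maximum matching has 9 edges)
process left vertices in ascending order; for each, take the smallest-labelled available neighbour that still permits 9 edges overall, or leave it unmatched if none does
lex-smallest matching: {1-5, 2-13, 3-14, 4-24, 6-0, 7-12, 10-16, 21-8, 23-9}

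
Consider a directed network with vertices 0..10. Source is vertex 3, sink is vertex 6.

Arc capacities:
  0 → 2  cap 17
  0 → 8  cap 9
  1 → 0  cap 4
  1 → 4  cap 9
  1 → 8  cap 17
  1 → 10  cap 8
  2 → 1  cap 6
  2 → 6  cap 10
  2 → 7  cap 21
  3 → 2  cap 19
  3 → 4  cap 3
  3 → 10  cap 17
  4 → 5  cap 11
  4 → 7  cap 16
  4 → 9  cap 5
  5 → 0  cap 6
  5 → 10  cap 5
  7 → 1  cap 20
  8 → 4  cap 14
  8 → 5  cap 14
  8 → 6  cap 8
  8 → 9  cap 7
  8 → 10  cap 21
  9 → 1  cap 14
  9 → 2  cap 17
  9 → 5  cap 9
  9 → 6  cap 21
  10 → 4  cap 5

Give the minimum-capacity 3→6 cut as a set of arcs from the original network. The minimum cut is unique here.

augment #1: 3→2→6 push 10
augment #2: 3→4→9→6 push 3
augment #3: 3→2→1→8→6 push 6
augment #4: 3→10→4→9→6 push 2
augment #5: 3→2→7→1→8→6 push 2
augment #6: 3→2→7→1→8→9→6 push 1
augment #7: 3→10→4→5→0→8→9→6 push 3
max flow = 27; residual-reachable set from 3 gives S-side
cut edges (S→T): {(3,2), (3,4), (10,4)} total cap 27

Min-cut arcs: {(3,2), (3,4), (10,4)} (total capacity 27)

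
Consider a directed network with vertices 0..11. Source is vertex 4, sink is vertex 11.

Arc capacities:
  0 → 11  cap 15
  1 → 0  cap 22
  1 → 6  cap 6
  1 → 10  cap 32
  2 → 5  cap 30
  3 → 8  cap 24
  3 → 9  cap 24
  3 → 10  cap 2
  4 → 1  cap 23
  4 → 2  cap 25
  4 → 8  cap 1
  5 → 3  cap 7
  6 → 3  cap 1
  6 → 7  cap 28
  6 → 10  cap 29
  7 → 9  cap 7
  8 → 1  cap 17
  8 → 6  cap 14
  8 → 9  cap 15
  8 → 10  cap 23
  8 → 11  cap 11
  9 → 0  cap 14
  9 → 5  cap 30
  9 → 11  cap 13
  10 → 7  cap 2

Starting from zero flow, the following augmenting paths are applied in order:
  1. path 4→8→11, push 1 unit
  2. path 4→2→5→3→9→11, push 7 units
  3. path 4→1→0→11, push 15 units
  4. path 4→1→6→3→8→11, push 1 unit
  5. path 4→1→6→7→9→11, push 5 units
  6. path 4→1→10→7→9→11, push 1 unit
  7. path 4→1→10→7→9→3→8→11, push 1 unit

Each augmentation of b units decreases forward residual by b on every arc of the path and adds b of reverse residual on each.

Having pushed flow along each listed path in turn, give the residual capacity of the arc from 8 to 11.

after path 1 (4→8→11, push 1): res(8,11)=10
after path 2 (4→2→5→3→9→11, push 7): res(8,11)=10
after path 3 (4→1→0→11, push 15): res(8,11)=10
after path 4 (4→1→6→3→8→11, push 1): res(8,11)=9
after path 5 (4→1→6→7→9→11, push 5): res(8,11)=9
after path 6 (4→1→10→7→9→11, push 1): res(8,11)=9
after path 7 (4→1→10→7→9→3→8→11, push 1): res(8,11)=8

Residual capacity of (8,11): 8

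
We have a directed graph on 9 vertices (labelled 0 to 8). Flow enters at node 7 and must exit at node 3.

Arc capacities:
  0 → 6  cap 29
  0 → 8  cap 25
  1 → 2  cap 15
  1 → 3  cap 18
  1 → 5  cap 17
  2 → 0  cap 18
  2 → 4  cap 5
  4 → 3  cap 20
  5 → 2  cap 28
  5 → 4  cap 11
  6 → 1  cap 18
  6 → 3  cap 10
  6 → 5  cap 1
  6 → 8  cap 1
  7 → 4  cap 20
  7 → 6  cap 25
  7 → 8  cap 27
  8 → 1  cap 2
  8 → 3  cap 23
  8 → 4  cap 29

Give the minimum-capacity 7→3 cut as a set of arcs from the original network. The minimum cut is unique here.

Min-cut arcs: {(4,3), (7,6), (8,1), (8,3)} (total capacity 70)

augment #1: 7→4→3 push 20
augment #2: 7→6→3 push 10
augment #3: 7→8→3 push 23
augment #4: 7→6→1→3 push 15
augment #5: 7→8→1→3 push 2
max flow = 70; residual-reachable set from 7 gives S-side
cut edges (S→T): {(4,3), (7,6), (8,1), (8,3)} total cap 70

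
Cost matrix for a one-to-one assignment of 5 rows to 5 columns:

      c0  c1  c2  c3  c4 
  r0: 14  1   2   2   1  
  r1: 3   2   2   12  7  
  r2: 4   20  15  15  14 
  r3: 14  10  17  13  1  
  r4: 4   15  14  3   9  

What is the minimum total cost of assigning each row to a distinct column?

Minimum assignment cost: 11

optimal assignment: row0→col1 (cost 1), row1→col2 (cost 2), row2→col0 (cost 4), row3→col4 (cost 1), row4→col3 (cost 3)
total = 1 + 2 + 4 + 1 + 3 = 11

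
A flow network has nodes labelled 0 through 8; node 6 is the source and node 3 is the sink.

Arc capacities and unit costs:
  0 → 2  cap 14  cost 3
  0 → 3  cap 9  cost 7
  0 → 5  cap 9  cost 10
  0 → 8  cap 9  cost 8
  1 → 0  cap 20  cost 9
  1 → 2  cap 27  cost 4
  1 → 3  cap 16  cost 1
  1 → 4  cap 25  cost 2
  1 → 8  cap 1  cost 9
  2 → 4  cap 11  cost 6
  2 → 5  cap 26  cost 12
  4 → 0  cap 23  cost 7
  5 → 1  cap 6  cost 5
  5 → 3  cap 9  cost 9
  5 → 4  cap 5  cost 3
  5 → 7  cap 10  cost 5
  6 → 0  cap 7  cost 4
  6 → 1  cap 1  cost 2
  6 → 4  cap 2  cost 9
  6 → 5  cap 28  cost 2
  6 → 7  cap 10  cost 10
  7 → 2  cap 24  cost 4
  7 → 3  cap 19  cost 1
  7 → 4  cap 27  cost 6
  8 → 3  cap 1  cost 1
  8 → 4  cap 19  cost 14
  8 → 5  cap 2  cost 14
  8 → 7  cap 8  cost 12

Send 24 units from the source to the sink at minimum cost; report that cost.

Minimum cost for 24 units: 208

shortest-cost path #1: 6→1→3 push 1 @ unit cost 3 (adds 3)
shortest-cost path #2: 6→5→7→3 push 10 @ unit cost 8 (adds 80)
shortest-cost path #3: 6→5→1→3 push 6 @ unit cost 8 (adds 48)
shortest-cost path #4: 6→7→3 push 7 @ unit cost 11 (adds 77)
total cost = 208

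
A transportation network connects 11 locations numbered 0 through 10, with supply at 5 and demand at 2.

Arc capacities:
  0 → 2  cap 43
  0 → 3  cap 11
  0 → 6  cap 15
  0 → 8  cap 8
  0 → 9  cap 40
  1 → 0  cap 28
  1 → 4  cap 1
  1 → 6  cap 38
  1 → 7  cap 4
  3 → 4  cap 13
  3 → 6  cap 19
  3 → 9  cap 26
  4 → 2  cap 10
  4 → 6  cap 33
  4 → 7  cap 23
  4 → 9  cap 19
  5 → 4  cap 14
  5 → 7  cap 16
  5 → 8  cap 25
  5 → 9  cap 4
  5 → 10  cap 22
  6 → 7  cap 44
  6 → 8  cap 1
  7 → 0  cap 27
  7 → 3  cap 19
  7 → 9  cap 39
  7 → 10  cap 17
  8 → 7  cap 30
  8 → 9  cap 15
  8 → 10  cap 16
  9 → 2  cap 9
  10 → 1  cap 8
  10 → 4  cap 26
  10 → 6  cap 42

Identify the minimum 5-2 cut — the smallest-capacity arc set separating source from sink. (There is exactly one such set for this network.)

Min-cut arcs: {(4,2), (7,0), (9,2), (10,1)} (total capacity 54)

augment #1: 5→4→2 push 10
augment #2: 5→9→2 push 4
augment #3: 5→4→9→2 push 4
augment #4: 5→7→0→2 push 16
augment #5: 5→8→9→2 push 1
augment #6: 5→8→7→0→2 push 11
augment #7: 5→10→1→0→2 push 8
max flow = 54; residual-reachable set from 5 gives S-side
cut edges (S→T): {(4,2), (7,0), (9,2), (10,1)} total cap 54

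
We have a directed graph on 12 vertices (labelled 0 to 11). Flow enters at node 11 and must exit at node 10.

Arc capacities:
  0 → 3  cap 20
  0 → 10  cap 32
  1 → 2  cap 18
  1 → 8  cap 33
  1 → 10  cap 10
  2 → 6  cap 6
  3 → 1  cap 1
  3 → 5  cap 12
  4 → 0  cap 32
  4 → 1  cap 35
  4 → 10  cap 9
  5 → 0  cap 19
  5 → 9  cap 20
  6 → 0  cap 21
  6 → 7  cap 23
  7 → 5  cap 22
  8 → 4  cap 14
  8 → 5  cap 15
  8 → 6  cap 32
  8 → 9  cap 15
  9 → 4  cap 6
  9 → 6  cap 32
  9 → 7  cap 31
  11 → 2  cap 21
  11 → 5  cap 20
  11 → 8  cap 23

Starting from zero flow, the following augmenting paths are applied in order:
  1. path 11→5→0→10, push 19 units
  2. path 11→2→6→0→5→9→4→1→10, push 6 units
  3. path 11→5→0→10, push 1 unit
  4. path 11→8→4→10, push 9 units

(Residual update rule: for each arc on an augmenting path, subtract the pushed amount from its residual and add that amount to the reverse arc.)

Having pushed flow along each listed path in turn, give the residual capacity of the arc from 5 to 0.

after path 1 (11→5→0→10, push 19): res(5,0)=0
after path 2 (11→2→6→0→5→9→4→1→10, push 6): res(5,0)=6
after path 3 (11→5→0→10, push 1): res(5,0)=5
after path 4 (11→8→4→10, push 9): res(5,0)=5

Residual capacity of (5,0): 5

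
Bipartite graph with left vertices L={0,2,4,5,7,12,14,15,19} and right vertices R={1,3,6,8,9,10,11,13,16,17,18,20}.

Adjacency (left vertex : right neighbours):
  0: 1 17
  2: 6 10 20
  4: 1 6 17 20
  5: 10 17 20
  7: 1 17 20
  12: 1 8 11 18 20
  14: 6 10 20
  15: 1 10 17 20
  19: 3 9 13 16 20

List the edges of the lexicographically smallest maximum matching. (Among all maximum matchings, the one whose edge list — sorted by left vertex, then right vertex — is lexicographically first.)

Lex-smallest maximum matching: {(0,1), (2,6), (4,17), (5,10), (7,20), (12,8), (19,3)}

|M| = 7 (so the lex-smallest maximum matching has 7 edges)
process left vertices in ascending order; for each, take the smallest-labelled available neighbour that still permits 7 edges overall, or leave it unmatched if none does
lex-smallest matching: {0-1, 2-6, 4-17, 5-10, 7-20, 12-8, 19-3}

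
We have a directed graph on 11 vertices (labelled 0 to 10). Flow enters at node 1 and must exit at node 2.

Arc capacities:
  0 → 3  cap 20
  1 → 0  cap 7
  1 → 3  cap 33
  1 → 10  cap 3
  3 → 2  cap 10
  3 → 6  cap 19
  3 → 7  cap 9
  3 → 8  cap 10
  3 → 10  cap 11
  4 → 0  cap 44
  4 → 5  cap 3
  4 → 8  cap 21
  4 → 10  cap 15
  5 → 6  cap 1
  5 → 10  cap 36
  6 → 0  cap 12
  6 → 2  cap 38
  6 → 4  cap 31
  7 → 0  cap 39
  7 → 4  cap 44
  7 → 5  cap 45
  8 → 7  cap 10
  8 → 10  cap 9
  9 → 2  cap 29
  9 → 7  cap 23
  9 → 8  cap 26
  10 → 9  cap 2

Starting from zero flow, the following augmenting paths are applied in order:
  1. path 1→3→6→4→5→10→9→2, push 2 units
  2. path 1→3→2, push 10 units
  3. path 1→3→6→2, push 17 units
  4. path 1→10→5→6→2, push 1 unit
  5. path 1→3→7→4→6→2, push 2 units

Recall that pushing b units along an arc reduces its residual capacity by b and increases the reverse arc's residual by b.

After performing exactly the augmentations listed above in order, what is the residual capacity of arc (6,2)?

after path 1 (1→3→6→4→5→10→9→2, push 2): res(6,2)=38
after path 2 (1→3→2, push 10): res(6,2)=38
after path 3 (1→3→6→2, push 17): res(6,2)=21
after path 4 (1→10→5→6→2, push 1): res(6,2)=20
after path 5 (1→3→7→4→6→2, push 2): res(6,2)=18

Residual capacity of (6,2): 18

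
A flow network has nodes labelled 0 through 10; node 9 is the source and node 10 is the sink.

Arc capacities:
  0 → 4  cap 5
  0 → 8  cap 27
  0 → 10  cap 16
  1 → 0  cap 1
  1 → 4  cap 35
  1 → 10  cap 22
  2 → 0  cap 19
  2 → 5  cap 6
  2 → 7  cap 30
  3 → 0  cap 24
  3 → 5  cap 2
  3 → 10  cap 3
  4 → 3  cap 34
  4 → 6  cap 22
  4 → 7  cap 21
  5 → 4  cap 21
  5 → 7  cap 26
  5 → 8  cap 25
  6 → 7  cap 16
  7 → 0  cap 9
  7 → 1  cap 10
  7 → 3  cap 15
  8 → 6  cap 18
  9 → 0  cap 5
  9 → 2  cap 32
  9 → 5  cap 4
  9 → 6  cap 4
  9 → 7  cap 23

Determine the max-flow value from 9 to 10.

augment #1: 9→0→10 bottleneck 5, total now 5
augment #2: 9→2→0→10 bottleneck 11, total now 16
augment #3: 9→7→1→10 bottleneck 10, total now 26
augment #4: 9→7→3→10 bottleneck 3, total now 29

Maximum flow value: 29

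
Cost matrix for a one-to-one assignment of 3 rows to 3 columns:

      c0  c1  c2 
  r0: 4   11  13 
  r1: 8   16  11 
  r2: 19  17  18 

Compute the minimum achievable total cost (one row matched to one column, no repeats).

Minimum assignment cost: 32

optimal assignment: row0→col0 (cost 4), row1→col2 (cost 11), row2→col1 (cost 17)
total = 4 + 11 + 17 = 32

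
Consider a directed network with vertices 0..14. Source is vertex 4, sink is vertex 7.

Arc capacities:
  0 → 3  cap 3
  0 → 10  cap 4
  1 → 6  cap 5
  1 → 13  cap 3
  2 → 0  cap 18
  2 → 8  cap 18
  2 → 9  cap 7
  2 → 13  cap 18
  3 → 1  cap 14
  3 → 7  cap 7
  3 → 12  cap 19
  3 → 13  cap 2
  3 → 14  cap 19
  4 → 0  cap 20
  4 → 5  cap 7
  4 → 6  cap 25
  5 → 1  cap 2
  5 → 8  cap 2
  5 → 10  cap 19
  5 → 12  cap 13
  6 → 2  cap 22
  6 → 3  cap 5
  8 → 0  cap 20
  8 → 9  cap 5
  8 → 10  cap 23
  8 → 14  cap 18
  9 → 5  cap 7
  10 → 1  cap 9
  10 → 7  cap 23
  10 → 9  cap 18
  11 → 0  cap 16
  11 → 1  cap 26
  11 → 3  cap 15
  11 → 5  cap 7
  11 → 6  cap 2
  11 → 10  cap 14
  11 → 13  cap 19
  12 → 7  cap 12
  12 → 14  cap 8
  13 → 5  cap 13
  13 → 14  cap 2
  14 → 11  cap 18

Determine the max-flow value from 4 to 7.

augment #1: 4→0→3→7 bottleneck 3, total now 3
augment #2: 4→0→10→7 bottleneck 4, total now 7
augment #3: 4→5→10→7 bottleneck 7, total now 14
augment #4: 4→6→3→7 bottleneck 4, total now 18
augment #5: 4→6→3→12→7 bottleneck 1, total now 19
augment #6: 4→6→2→8→10→7 bottleneck 12, total now 31
augment #7: 4→6→2→9→5→12→7 bottleneck 7, total now 38
augment #8: 4→6→2→13→5→12→7 bottleneck 1, total now 39

Maximum flow value: 39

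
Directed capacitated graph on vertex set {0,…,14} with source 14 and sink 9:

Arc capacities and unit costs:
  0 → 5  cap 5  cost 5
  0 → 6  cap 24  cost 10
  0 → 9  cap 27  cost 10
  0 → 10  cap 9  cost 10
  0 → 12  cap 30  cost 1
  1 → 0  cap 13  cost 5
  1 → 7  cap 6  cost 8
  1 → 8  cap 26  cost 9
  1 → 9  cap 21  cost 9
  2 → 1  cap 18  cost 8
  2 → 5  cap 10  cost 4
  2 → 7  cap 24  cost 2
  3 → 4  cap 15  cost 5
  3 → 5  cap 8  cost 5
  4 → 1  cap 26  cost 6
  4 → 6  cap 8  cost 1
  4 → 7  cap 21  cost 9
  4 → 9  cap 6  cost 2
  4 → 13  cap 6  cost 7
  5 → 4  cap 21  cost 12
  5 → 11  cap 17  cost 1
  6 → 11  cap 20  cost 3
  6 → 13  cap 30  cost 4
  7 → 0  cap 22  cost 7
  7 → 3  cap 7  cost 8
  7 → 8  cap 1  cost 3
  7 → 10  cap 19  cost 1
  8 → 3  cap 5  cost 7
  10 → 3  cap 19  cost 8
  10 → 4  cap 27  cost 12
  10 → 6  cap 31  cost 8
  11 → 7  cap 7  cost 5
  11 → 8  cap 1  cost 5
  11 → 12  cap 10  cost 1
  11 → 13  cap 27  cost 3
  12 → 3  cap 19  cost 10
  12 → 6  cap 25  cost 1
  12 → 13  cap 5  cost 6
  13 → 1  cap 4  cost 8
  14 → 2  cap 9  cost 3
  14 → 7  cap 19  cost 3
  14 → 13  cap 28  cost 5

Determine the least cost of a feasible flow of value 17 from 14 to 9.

shortest-cost path #1: 14→7→10→4→9 push 6 @ unit cost 18 (adds 108)
shortest-cost path #2: 14→7→0→9 push 11 @ unit cost 20 (adds 220)
total cost = 328

Minimum cost for 17 units: 328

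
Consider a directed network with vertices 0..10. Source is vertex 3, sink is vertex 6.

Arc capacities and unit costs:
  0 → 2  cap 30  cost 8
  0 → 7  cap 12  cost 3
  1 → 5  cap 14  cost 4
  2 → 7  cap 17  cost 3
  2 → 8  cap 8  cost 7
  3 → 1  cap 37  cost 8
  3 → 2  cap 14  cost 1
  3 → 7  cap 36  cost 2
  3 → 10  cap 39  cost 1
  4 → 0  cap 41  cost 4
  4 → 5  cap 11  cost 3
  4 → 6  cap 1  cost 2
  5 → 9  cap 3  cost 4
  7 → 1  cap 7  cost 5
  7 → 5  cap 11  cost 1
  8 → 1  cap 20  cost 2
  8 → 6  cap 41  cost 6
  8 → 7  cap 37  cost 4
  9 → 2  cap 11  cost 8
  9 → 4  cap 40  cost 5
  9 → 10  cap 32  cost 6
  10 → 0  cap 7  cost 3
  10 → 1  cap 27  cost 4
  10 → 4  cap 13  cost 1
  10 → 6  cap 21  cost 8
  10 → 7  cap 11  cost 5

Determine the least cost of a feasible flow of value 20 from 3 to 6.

shortest-cost path #1: 3→10→4→6 push 1 @ unit cost 4 (adds 4)
shortest-cost path #2: 3→10→6 push 19 @ unit cost 9 (adds 171)
total cost = 175

Minimum cost for 20 units: 175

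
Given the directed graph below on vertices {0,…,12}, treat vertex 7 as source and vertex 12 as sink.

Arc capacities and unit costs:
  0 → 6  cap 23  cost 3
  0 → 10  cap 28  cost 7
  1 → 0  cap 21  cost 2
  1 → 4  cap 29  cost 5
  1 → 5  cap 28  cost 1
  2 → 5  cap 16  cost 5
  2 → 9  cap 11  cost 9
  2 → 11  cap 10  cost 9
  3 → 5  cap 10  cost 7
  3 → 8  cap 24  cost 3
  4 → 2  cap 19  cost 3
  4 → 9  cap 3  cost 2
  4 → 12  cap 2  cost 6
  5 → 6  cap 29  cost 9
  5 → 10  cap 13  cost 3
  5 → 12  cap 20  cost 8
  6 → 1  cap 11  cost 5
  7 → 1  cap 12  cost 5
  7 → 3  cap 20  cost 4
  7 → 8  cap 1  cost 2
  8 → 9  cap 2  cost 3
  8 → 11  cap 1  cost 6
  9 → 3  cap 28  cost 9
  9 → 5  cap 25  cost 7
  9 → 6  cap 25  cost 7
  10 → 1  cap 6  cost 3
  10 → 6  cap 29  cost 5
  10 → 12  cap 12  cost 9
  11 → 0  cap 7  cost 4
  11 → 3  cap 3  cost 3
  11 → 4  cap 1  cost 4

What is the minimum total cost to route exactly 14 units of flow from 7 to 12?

Minimum cost for 14 units: 205

shortest-cost path #1: 7→1→5→12 push 12 @ unit cost 14 (adds 168)
shortest-cost path #2: 7→8→11→4→12 push 1 @ unit cost 18 (adds 18)
shortest-cost path #3: 7→3→5→12 push 1 @ unit cost 19 (adds 19)
total cost = 205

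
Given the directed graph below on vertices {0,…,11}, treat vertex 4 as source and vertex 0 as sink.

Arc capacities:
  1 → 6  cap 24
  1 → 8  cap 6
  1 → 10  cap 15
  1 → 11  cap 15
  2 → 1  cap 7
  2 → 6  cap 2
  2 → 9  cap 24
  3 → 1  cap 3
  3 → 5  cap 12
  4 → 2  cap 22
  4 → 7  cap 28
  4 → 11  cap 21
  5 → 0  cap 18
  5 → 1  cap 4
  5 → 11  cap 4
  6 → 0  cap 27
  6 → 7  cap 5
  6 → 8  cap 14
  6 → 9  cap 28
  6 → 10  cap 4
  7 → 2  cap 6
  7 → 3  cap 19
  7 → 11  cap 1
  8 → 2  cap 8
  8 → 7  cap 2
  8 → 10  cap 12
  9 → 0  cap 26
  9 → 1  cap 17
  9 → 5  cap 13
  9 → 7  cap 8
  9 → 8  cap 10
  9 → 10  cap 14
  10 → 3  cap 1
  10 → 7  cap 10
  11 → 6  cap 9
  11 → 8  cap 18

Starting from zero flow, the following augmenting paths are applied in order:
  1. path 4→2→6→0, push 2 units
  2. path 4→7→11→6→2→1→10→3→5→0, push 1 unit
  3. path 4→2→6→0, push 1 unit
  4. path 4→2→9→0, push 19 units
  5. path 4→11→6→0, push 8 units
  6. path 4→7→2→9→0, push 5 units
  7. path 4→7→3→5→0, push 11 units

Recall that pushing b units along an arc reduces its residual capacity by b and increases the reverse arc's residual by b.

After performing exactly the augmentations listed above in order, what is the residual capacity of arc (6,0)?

Residual capacity of (6,0): 16

after path 1 (4→2→6→0, push 2): res(6,0)=25
after path 2 (4→7→11→6→2→1→10→3→5→0, push 1): res(6,0)=25
after path 3 (4→2→6→0, push 1): res(6,0)=24
after path 4 (4→2→9→0, push 19): res(6,0)=24
after path 5 (4→11→6→0, push 8): res(6,0)=16
after path 6 (4→7→2→9→0, push 5): res(6,0)=16
after path 7 (4→7→3→5→0, push 11): res(6,0)=16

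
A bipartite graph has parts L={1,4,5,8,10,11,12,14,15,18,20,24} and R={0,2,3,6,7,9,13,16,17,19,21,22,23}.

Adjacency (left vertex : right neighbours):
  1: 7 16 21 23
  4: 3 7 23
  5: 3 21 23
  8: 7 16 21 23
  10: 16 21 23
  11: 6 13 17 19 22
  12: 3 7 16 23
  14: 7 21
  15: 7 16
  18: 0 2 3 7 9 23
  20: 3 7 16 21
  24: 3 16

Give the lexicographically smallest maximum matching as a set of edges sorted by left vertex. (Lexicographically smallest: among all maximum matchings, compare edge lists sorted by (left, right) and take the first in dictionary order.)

Lex-smallest maximum matching: {(1,7), (4,3), (5,21), (8,16), (10,23), (11,6), (18,0)}

|M| = 7 (so the lex-smallest maximum matching has 7 edges)
process left vertices in ascending order; for each, take the smallest-labelled available neighbour that still permits 7 edges overall, or leave it unmatched if none does
lex-smallest matching: {1-7, 4-3, 5-21, 8-16, 10-23, 11-6, 18-0}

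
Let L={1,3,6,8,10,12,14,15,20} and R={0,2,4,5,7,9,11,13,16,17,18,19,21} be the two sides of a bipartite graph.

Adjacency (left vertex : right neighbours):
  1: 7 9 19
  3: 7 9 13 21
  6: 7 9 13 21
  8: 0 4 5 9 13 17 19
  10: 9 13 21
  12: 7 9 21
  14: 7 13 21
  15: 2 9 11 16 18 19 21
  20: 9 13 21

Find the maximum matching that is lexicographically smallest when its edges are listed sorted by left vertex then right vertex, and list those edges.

|M| = 7 (so the lex-smallest maximum matching has 7 edges)
process left vertices in ascending order; for each, take the smallest-labelled available neighbour that still permits 7 edges overall, or leave it unmatched if none does
lex-smallest matching: {1-19, 3-7, 6-9, 8-0, 10-13, 12-21, 15-2}

Lex-smallest maximum matching: {(1,19), (3,7), (6,9), (8,0), (10,13), (12,21), (15,2)}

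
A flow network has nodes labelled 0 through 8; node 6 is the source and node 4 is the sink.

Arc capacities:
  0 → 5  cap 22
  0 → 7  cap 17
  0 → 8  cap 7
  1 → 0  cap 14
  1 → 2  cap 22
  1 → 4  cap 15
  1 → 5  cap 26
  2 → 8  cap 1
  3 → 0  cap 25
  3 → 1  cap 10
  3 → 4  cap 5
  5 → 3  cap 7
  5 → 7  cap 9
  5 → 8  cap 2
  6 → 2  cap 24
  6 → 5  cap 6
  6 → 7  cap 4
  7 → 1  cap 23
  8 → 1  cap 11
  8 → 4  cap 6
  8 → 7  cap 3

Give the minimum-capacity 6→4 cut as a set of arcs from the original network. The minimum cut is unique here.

augment #1: 6→2→8→4 push 1
augment #2: 6→5→3→4 push 5
augment #3: 6→5→8→4 push 1
augment #4: 6→7→1→4 push 4
max flow = 11; residual-reachable set from 6 gives S-side
cut edges (S→T): {(2,8), (6,5), (6,7)} total cap 11

Min-cut arcs: {(2,8), (6,5), (6,7)} (total capacity 11)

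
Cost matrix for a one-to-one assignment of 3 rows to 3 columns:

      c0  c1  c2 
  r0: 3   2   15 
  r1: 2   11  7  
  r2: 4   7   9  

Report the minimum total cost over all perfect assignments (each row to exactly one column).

one of 2 optimal assignments: row0→col1 (cost 2), row1→col0 (cost 2), row2→col2 (cost 9)
total = 2 + 2 + 9 = 13

Minimum assignment cost: 13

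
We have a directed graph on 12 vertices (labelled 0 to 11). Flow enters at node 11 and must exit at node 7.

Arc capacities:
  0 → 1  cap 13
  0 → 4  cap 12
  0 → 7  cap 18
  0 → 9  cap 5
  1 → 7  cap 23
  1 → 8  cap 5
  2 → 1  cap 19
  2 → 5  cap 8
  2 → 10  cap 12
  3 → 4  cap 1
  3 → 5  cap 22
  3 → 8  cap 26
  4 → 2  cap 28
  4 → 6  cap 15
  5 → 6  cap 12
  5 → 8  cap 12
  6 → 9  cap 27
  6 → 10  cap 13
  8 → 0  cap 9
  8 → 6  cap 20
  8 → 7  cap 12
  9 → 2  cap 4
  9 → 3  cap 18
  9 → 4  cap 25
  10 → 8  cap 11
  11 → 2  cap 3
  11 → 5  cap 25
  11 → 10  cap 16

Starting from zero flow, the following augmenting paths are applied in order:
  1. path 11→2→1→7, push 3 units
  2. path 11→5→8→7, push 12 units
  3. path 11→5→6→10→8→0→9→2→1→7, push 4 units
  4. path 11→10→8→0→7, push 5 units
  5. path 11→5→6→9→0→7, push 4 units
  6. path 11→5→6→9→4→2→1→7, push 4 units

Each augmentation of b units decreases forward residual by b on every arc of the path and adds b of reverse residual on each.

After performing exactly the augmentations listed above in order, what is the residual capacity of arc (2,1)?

after path 1 (11→2→1→7, push 3): res(2,1)=16
after path 2 (11→5→8→7, push 12): res(2,1)=16
after path 3 (11→5→6→10→8→0→9→2→1→7, push 4): res(2,1)=12
after path 4 (11→10→8→0→7, push 5): res(2,1)=12
after path 5 (11→5→6→9→0→7, push 4): res(2,1)=12
after path 6 (11→5→6→9→4→2→1→7, push 4): res(2,1)=8

Residual capacity of (2,1): 8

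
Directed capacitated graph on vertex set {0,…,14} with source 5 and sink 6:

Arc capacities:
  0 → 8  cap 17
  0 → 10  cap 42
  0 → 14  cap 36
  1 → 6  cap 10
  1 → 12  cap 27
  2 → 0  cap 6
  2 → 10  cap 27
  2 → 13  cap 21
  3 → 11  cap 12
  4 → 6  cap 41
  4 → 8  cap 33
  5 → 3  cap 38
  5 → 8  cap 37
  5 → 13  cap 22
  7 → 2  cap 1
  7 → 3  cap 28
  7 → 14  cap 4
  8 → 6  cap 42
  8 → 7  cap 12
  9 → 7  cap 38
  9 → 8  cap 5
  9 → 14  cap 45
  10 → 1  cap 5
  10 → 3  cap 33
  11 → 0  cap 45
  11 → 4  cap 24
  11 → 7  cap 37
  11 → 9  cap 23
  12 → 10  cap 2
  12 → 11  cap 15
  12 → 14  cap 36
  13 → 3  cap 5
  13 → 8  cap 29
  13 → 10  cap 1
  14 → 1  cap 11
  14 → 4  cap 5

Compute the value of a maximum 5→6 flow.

Maximum flow value: 60

augment #1: 5→8→6 bottleneck 37, total now 37
augment #2: 5→13→8→6 bottleneck 5, total now 42
augment #3: 5→3→11→4→6 bottleneck 12, total now 54
augment #4: 5→13→10→1→6 bottleneck 1, total now 55
augment #5: 5→13→8→7→14→1→6 bottleneck 4, total now 59
augment #6: 5→13→8→7→2→10→1→6 bottleneck 1, total now 60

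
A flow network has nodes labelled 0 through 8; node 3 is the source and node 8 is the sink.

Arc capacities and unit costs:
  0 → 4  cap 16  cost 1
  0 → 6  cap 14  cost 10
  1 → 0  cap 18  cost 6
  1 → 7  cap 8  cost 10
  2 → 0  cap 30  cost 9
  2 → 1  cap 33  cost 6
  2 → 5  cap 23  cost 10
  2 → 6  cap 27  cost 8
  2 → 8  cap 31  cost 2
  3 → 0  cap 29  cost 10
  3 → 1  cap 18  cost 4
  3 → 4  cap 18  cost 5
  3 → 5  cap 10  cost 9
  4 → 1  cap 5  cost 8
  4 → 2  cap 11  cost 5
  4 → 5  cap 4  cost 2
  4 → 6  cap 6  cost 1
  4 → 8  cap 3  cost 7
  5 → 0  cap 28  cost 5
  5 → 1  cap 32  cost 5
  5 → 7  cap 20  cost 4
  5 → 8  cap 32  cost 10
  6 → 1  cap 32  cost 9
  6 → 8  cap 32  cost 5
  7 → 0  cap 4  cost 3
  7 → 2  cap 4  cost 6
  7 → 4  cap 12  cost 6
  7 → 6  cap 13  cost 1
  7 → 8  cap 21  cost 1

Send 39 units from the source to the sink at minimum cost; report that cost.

shortest-cost path #1: 3→4→6→8 push 6 @ unit cost 11 (adds 66)
shortest-cost path #2: 3→4→8 push 3 @ unit cost 12 (adds 36)
shortest-cost path #3: 3→4→5→7→8 push 4 @ unit cost 12 (adds 48)
shortest-cost path #4: 3→4→2→8 push 5 @ unit cost 12 (adds 60)
shortest-cost path #5: 3→5→7→8 push 10 @ unit cost 14 (adds 140)
shortest-cost path #6: 3→1→7→8 push 7 @ unit cost 15 (adds 105)
shortest-cost path #7: 3→1→7→5→4→2→8 push 1 @ unit cost 15 (adds 15)
shortest-cost path #8: 3→0→4→2→8 push 3 @ unit cost 18 (adds 54)
total cost = 524

Minimum cost for 39 units: 524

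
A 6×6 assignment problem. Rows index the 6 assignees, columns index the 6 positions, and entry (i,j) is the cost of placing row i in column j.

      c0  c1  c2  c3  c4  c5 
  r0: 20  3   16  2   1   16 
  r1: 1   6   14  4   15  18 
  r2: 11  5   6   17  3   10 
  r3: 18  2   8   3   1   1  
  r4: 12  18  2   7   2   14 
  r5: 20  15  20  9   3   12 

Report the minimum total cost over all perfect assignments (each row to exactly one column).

optimal assignment: row0→col3 (cost 2), row1→col0 (cost 1), row2→col1 (cost 5), row3→col5 (cost 1), row4→col2 (cost 2), row5→col4 (cost 3)
total = 2 + 1 + 5 + 1 + 2 + 3 = 14

Minimum assignment cost: 14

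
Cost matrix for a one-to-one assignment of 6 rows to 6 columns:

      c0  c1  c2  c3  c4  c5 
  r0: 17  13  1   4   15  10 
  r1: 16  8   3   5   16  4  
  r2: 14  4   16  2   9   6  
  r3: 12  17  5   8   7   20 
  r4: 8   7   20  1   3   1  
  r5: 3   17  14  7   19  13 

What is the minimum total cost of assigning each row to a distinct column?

Minimum assignment cost: 20

optimal assignment: row0→col2 (cost 1), row1→col5 (cost 4), row2→col1 (cost 4), row3→col4 (cost 7), row4→col3 (cost 1), row5→col0 (cost 3)
total = 1 + 4 + 4 + 7 + 1 + 3 = 20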